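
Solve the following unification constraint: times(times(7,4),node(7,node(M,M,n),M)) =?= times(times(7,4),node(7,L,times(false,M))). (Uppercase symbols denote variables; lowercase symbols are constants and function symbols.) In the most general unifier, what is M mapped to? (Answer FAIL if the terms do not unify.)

FAIL

Decompose times/2: times(7,4) =?= times(7,4),  node(7,node(M,M,n),M) =?= node(7,L,times(false,M)).
Delete trivial equation times(7,4) =?= times(7,4).
Decompose node/3: 7 =?= 7,  node(M,M,n) =?= L,  M =?= times(false,M).
Delete trivial equation 7 =?= 7.
Bind L := node(M,M,n); no other remaining equation mentions L.
Occurs check fails: M occurs in times(false,M); the equation M =?= times(false,M) has no finite solution.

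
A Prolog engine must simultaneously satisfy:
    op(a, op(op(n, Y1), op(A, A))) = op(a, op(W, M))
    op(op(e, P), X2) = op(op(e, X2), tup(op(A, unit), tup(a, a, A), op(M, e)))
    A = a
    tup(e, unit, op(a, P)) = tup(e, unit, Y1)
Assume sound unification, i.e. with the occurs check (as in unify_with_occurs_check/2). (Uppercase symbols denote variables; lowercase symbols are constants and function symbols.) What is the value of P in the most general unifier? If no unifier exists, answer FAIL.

tup(op(a, unit), tup(a, a, a), op(op(a, a), e))

Decompose op/2: a = a,  op(op(n, Y1), op(A, A)) = op(W, M).
Delete trivial equation a = a.
Decompose op/2: op(n, Y1) = W,  op(A, A) = M.
Bind W := op(n, Y1); no other remaining equation mentions W.
Bind M := op(A, A); substituting into the one remaining equation that mentions M gives: op(op(e, P), X2) = op(op(e, X2), tup(op(A, unit), tup(a, a, A), op(op(A, A), e))).
Decompose op/2: op(e, P) = op(e, X2),  X2 = tup(op(A, unit), tup(a, a, A), op(op(A, A), e)).
Decompose op/2: e = e,  P = X2.
Delete trivial equation e = e.
Bind P := X2; substituting into the one remaining equation that mentions P gives: tup(e, unit, op(a, X2)) = tup(e, unit, Y1).
Bind X2 := tup(op(A, unit), tup(a, a, A), op(op(A, A), e)); substituting into the one remaining equation that mentions X2 gives: tup(e, unit, op(a, tup(op(A, unit), tup(a, a, A), op(op(A, A), e)))) = tup(e, unit, Y1). Substituting into the earlier binding gives P := tup(op(A, unit), tup(a, a, A), op(op(A, A), e)).
Bind A := a; substituting into the remaining equation gives: tup(e, unit, op(a, tup(op(a, unit), tup(a, a, a), op(op(a, a), e)))) = tup(e, unit, Y1). Substituting into the earlier bindings gives M := op(a, a), P := tup(op(a, unit), tup(a, a, a), op(op(a, a), e)), X2 := tup(op(a, unit), tup(a, a, a), op(op(a, a), e)).
Decompose tup/3: e = e,  unit = unit,  op(a, tup(op(a, unit), tup(a, a, a), op(op(a, a), e))) = Y1.
Delete trivial equation e = e.
Delete trivial equation unit = unit.
Bind Y1 := op(a, tup(op(a, unit), tup(a, a, a), op(op(a, a), e))). Substituting into the earlier binding gives W := op(n, op(a, tup(op(a, unit), tup(a, a, a), op(op(a, a), e)))).
MGU = { W = op(n, op(a, tup(op(a, unit), tup(a, a, a), op(op(a, a), e)))), M = op(a, a), P = tup(op(a, unit), tup(a, a, a), op(op(a, a), e)), X2 = tup(op(a, unit), tup(a, a, a), op(op(a, a), e)), A = a, Y1 = op(a, tup(op(a, unit), tup(a, a, a), op(op(a, a), e))) }, so P = tup(op(a, unit), tup(a, a, a), op(op(a, a), e)).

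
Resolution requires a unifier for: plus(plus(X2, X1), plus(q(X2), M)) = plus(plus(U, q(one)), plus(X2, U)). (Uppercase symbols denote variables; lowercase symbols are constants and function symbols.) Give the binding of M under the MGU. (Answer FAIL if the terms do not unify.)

FAIL

Decompose plus/2: plus(X2, X1) = plus(U, q(one)),  plus(q(X2), M) = plus(X2, U).
Decompose plus/2: X2 = U,  X1 = q(one).
Bind X2 := U; substituting into the one remaining equation that mentions X2 gives: plus(q(U), M) = plus(U, U).
Bind X1 := q(one); no other remaining equation mentions X1.
Decompose plus/2: q(U) = U,  M = U.
Occurs check fails: U occurs in q(U); the equation U = q(U) has no finite solution.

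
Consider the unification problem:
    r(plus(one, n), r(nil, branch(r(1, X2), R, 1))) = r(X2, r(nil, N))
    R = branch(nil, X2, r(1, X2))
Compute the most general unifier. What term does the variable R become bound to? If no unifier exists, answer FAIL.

branch(nil, plus(one, n), r(1, plus(one, n)))

Decompose r/2: plus(one, n) = X2,  r(nil, branch(r(1, X2), R, 1)) = r(nil, N).
Bind X2 := plus(one, n); substituting into the remaining equations gives: r(nil, branch(r(1, plus(one, n)), R, 1)) = r(nil, N),  R = branch(nil, plus(one, n), r(1, plus(one, n))).
Decompose r/2: nil = nil,  branch(r(1, plus(one, n)), R, 1) = N.
Delete trivial equation nil = nil.
Bind N := branch(r(1, plus(one, n)), R, 1); no other remaining equation mentions N.
Bind R := branch(nil, plus(one, n), r(1, plus(one, n))). Substituting into the earlier binding gives N := branch(r(1, plus(one, n)), branch(nil, plus(one, n), r(1, plus(one, n))), 1).
MGU = { X2 := plus(one, n), N := branch(r(1, plus(one, n)), branch(nil, plus(one, n), r(1, plus(one, n))), 1), R := branch(nil, plus(one, n), r(1, plus(one, n))) }, so R := branch(nil, plus(one, n), r(1, plus(one, n))).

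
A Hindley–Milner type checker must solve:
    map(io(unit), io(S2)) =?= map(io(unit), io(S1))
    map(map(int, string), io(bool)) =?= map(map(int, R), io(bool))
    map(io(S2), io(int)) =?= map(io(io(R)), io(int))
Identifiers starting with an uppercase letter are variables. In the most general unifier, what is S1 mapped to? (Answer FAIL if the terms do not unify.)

io(string)

Decompose map/2: io(unit) =?= io(unit),  io(S2) =?= io(S1).
Delete trivial equation io(unit) =?= io(unit).
Decompose io/1: S2 =?= S1.
Bind S2 := S1; substituting into the one remaining equation that mentions S2 gives: map(io(S1), io(int)) =?= map(io(io(R)), io(int)).
Decompose map/2: map(int, string) =?= map(int, R),  io(bool) =?= io(bool).
Decompose map/2: int =?= int,  string =?= R.
Delete trivial equation int =?= int.
Bind R := string; substituting into the one remaining equation that mentions R gives: map(io(S1), io(int)) =?= map(io(io(string)), io(int)).
Delete trivial equation io(bool) =?= io(bool).
Decompose map/2: io(S1) =?= io(io(string)),  io(int) =?= io(int).
Decompose io/1: S1 =?= io(string).
Bind S1 := io(string); no other remaining equation mentions S1. Substituting into the earlier binding gives S2 := io(string).
Delete trivial equation io(int) =?= io(int).
MGU = { S2 ↦ io(string), R ↦ string, S1 ↦ io(string) }, so S1 ↦ io(string).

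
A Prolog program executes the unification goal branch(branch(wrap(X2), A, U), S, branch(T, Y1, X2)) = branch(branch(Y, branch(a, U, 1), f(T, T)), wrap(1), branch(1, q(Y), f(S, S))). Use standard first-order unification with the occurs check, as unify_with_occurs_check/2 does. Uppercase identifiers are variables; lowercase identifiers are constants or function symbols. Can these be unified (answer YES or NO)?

Decompose branch/3: branch(wrap(X2), A, U) = branch(Y, branch(a, U, 1), f(T, T)),  S = wrap(1),  branch(T, Y1, X2) = branch(1, q(Y), f(S, S)).
Decompose branch/3: wrap(X2) = Y,  A = branch(a, U, 1),  U = f(T, T).
Bind Y := wrap(X2); substituting into the one remaining equation that mentions Y gives: branch(T, Y1, X2) = branch(1, q(wrap(X2)), f(S, S)).
Bind A := branch(a, U, 1); no other remaining equation mentions A.
Bind U := f(T, T); no other remaining equation mentions U. Substituting into the earlier binding gives A := branch(a, f(T, T), 1).
Bind S := wrap(1); substituting into the remaining equation gives: branch(T, Y1, X2) = branch(1, q(wrap(X2)), f(wrap(1), wrap(1))).
Decompose branch/3: T = 1,  Y1 = q(wrap(X2)),  X2 = f(wrap(1), wrap(1)).
Bind T := 1; no other remaining equation mentions T. Substituting into the earlier bindings gives A := branch(a, f(1, 1), 1), U := f(1, 1).
Bind Y1 := q(wrap(X2)); no other remaining equation mentions Y1.
Bind X2 := f(wrap(1), wrap(1)). Substituting into the earlier bindings gives Y := wrap(f(wrap(1), wrap(1))), Y1 := q(wrap(f(wrap(1), wrap(1)))).
No equations remain and no clash or occurs-check failure arose, so a unifier exists.

YES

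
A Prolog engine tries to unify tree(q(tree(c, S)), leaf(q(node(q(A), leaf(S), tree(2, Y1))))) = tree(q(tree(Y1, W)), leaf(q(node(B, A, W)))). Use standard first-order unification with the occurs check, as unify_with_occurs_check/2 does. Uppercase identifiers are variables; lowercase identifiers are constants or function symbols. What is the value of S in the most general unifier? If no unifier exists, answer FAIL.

Decompose tree/2: q(tree(c, S)) = q(tree(Y1, W)),  leaf(q(node(q(A), leaf(S), tree(2, Y1)))) = leaf(q(node(B, A, W))).
Decompose q/1: tree(c, S) = tree(Y1, W).
Decompose tree/2: c = Y1,  S = W.
Bind Y1 := c; substituting into the one remaining equation that mentions Y1 gives: leaf(q(node(q(A), leaf(S), tree(2, c)))) = leaf(q(node(B, A, W))).
Bind S := W; substituting into the remaining equation gives: leaf(q(node(q(A), leaf(W), tree(2, c)))) = leaf(q(node(B, A, W))).
Decompose leaf/1: q(node(q(A), leaf(W), tree(2, c))) = q(node(B, A, W)).
Decompose q/1: node(q(A), leaf(W), tree(2, c)) = node(B, A, W).
Decompose node/3: q(A) = B,  leaf(W) = A,  tree(2, c) = W.
Bind B := q(A); no other remaining equation mentions B.
Bind A := leaf(W); no other remaining equation mentions A. Substituting into the earlier binding gives B := q(leaf(W)).
Bind W := tree(2, c). Substituting into the earlier bindings gives S := tree(2, c), B := q(leaf(tree(2, c))), A := leaf(tree(2, c)).
MGU = { Y1 = c, S = tree(2, c), B = q(leaf(tree(2, c))), A = leaf(tree(2, c)), W = tree(2, c) }, so S = tree(2, c).

tree(2, c)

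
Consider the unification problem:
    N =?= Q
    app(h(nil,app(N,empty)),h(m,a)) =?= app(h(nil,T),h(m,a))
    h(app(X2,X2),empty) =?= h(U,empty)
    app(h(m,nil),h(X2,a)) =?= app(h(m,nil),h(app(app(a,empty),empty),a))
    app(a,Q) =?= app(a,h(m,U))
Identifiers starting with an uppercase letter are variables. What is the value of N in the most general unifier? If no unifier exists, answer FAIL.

Bind N := Q; substituting into the one remaining equation that mentions N gives: app(h(nil,app(Q,empty)),h(m,a)) =?= app(h(nil,T),h(m,a)).
Decompose app/2: h(nil,app(Q,empty)) =?= h(nil,T),  h(m,a) =?= h(m,a).
Decompose h/2: nil =?= nil,  app(Q,empty) =?= T.
Delete trivial equation nil =?= nil.
Bind T := app(Q,empty); no other remaining equation mentions T.
Delete trivial equation h(m,a) =?= h(m,a).
Decompose h/2: app(X2,X2) =?= U,  empty =?= empty.
Bind U := app(X2,X2); substituting into the one remaining equation that mentions U gives: app(a,Q) =?= app(a,h(m,app(X2,X2))).
Delete trivial equation empty =?= empty.
Decompose app/2: h(m,nil) =?= h(m,nil),  h(X2,a) =?= h(app(app(a,empty),empty),a).
Delete trivial equation h(m,nil) =?= h(m,nil).
Decompose h/2: X2 =?= app(app(a,empty),empty),  a =?= a.
Bind X2 := app(app(a,empty),empty); substituting into the one remaining equation that mentions X2 gives: app(a,Q) =?= app(a,h(m,app(app(app(a,empty),empty),app(app(a,empty),empty)))). Substituting into the earlier binding gives U := app(app(app(a,empty),empty),app(app(a,empty),empty)).
Delete trivial equation a =?= a.
Decompose app/2: a =?= a,  Q =?= h(m,app(app(app(a,empty),empty),app(app(a,empty),empty))).
Delete trivial equation a =?= a.
Bind Q := h(m,app(app(app(a,empty),empty),app(app(a,empty),empty))). Substituting into the earlier bindings gives N := h(m,app(app(app(a,empty),empty),app(app(a,empty),empty))), T := app(h(m,app(app(app(a,empty),empty),app(app(a,empty),empty))),empty).
MGU = { N := h(m,app(app(app(a,empty),empty),app(app(a,empty),empty))), T := app(h(m,app(app(app(a,empty),empty),app(app(a,empty),empty))),empty), U := app(app(app(a,empty),empty),app(app(a,empty),empty)), X2 := app(app(a,empty),empty), Q := h(m,app(app(app(a,empty),empty),app(app(a,empty),empty))) }, so N := h(m,app(app(app(a,empty),empty),app(app(a,empty),empty))).

h(m,app(app(app(a,empty),empty),app(app(a,empty),empty)))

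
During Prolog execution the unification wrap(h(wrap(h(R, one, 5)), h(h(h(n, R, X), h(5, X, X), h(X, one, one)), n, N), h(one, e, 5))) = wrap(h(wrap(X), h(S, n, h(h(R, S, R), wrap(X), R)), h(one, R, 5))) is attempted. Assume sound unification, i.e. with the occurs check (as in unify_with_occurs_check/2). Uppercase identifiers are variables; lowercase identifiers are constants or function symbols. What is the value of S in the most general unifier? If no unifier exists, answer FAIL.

Decompose wrap/1: h(wrap(h(R, one, 5)), h(h(h(n, R, X), h(5, X, X), h(X, one, one)), n, N), h(one, e, 5)) = h(wrap(X), h(S, n, h(h(R, S, R), wrap(X), R)), h(one, R, 5)).
Decompose h/3: wrap(h(R, one, 5)) = wrap(X),  h(h(h(n, R, X), h(5, X, X), h(X, one, one)), n, N) = h(S, n, h(h(R, S, R), wrap(X), R)),  h(one, e, 5) = h(one, R, 5).
Decompose wrap/1: h(R, one, 5) = X.
Bind X := h(R, one, 5); substituting into the one remaining equation that mentions X gives: h(h(h(n, R, h(R, one, 5)), h(5, h(R, one, 5), h(R, one, 5)), h(h(R, one, 5), one, one)), n, N) = h(S, n, h(h(R, S, R), wrap(h(R, one, 5)), R)).
Decompose h/3: h(h(n, R, h(R, one, 5)), h(5, h(R, one, 5), h(R, one, 5)), h(h(R, one, 5), one, one)) = S,  n = n,  N = h(h(R, S, R), wrap(h(R, one, 5)), R).
Bind S := h(h(n, R, h(R, one, 5)), h(5, h(R, one, 5), h(R, one, 5)), h(h(R, one, 5), one, one)); substituting into the one remaining equation that mentions S gives: N = h(h(R, h(h(n, R, h(R, one, 5)), h(5, h(R, one, 5), h(R, one, 5)), h(h(R, one, 5), one, one)), R), wrap(h(R, one, 5)), R).
Delete trivial equation n = n.
Bind N := h(h(R, h(h(n, R, h(R, one, 5)), h(5, h(R, one, 5), h(R, one, 5)), h(h(R, one, 5), one, one)), R), wrap(h(R, one, 5)), R); no other remaining equation mentions N.
Decompose h/3: one = one,  e = R,  5 = 5.
Delete trivial equation one = one.
Bind R := e; no other remaining equation mentions R. Substituting into the earlier bindings gives X := h(e, one, 5), S := h(h(n, e, h(e, one, 5)), h(5, h(e, one, 5), h(e, one, 5)), h(h(e, one, 5), one, one)), N := h(h(e, h(h(n, e, h(e, one, 5)), h(5, h(e, one, 5), h(e, one, 5)), h(h(e, one, 5), one, one)), e), wrap(h(e, one, 5)), e).
Delete trivial equation 5 = 5.
MGU = { X -> h(e, one, 5), S -> h(h(n, e, h(e, one, 5)), h(5, h(e, one, 5), h(e, one, 5)), h(h(e, one, 5), one, one)), N -> h(h(e, h(h(n, e, h(e, one, 5)), h(5, h(e, one, 5), h(e, one, 5)), h(h(e, one, 5), one, one)), e), wrap(h(e, one, 5)), e), R -> e }, so S -> h(h(n, e, h(e, one, 5)), h(5, h(e, one, 5), h(e, one, 5)), h(h(e, one, 5), one, one)).

h(h(n, e, h(e, one, 5)), h(5, h(e, one, 5), h(e, one, 5)), h(h(e, one, 5), one, one))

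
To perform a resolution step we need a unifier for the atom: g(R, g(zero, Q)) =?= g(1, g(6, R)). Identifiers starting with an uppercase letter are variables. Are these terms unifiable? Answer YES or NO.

Decompose g/2: R =?= 1,  g(zero, Q) =?= g(6, R).
Bind R := 1; substituting into the remaining equation gives: g(zero, Q) =?= g(6, 1).
Decompose g/2: zero =?= 6,  Q =?= 1.
Clash: constants zero and 6 differ; no unifier exists.

NO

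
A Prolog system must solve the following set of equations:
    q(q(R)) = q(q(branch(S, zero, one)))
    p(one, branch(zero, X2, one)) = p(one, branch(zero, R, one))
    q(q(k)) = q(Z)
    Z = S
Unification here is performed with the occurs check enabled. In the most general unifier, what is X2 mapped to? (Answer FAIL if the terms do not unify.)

Decompose q/1: q(R) = q(branch(S, zero, one)).
Decompose q/1: R = branch(S, zero, one).
Bind R := branch(S, zero, one); substituting into the one remaining equation that mentions R gives: p(one, branch(zero, X2, one)) = p(one, branch(zero, branch(S, zero, one), one)).
Decompose p/2: one = one,  branch(zero, X2, one) = branch(zero, branch(S, zero, one), one).
Delete trivial equation one = one.
Decompose branch/3: zero = zero,  X2 = branch(S, zero, one),  one = one.
Delete trivial equation zero = zero.
Bind X2 := branch(S, zero, one); no other remaining equation mentions X2.
Delete trivial equation one = one.
Decompose q/1: q(k) = Z.
Bind Z := q(k); substituting into the remaining equation gives: q(k) = S.
Bind S := q(k). Substituting into the earlier bindings gives R := branch(q(k), zero, one), X2 := branch(q(k), zero, one).
MGU = { R ↦ branch(q(k), zero, one), X2 ↦ branch(q(k), zero, one), Z ↦ q(k), S ↦ q(k) }, so X2 ↦ branch(q(k), zero, one).

branch(q(k), zero, one)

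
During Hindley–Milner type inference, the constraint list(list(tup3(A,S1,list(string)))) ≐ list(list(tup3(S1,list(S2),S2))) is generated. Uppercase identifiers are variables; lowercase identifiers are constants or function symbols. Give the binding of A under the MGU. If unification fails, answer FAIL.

Decompose list/1: list(tup3(A,S1,list(string))) ≐ list(tup3(S1,list(S2),S2)).
Decompose list/1: tup3(A,S1,list(string)) ≐ tup3(S1,list(S2),S2).
Decompose tup3/3: A ≐ S1,  S1 ≐ list(S2),  list(string) ≐ S2.
Bind A := S1; no other remaining equation mentions A.
Bind S1 := list(S2); no other remaining equation mentions S1. Substituting into the earlier binding gives A := list(S2).
Bind S2 := list(string). Substituting into the earlier bindings gives A := list(list(string)), S1 := list(list(string)).
MGU = { A := list(list(string)), S1 := list(list(string)), S2 := list(string) }, so A := list(list(string)).

list(list(string))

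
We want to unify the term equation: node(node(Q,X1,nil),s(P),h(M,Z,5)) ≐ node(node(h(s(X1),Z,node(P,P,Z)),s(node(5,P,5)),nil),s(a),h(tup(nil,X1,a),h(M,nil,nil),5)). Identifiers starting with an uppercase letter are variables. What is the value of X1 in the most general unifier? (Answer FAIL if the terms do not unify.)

Decompose node/3: node(Q,X1,nil) ≐ node(h(s(X1),Z,node(P,P,Z)),s(node(5,P,5)),nil),  s(P) ≐ s(a),  h(M,Z,5) ≐ h(tup(nil,X1,a),h(M,nil,nil),5).
Decompose node/3: Q ≐ h(s(X1),Z,node(P,P,Z)),  X1 ≐ s(node(5,P,5)),  nil ≐ nil.
Bind Q := h(s(X1),Z,node(P,P,Z)); no other remaining equation mentions Q.
Bind X1 := s(node(5,P,5)); substituting into the one remaining equation that mentions X1 gives: h(M,Z,5) ≐ h(tup(nil,s(node(5,P,5)),a),h(M,nil,nil),5). Substituting into the earlier binding gives Q := h(s(s(node(5,P,5))),Z,node(P,P,Z)).
Delete trivial equation nil ≐ nil.
Decompose s/1: P ≐ a.
Bind P := a; substituting into the remaining equation gives: h(M,Z,5) ≐ h(tup(nil,s(node(5,a,5)),a),h(M,nil,nil),5). Substituting into the earlier bindings gives Q := h(s(s(node(5,a,5))),Z,node(a,a,Z)), X1 := s(node(5,a,5)).
Decompose h/3: M ≐ tup(nil,s(node(5,a,5)),a),  Z ≐ h(M,nil,nil),  5 ≐ 5.
Bind M := tup(nil,s(node(5,a,5)),a); substituting into the one remaining equation that mentions M gives: Z ≐ h(tup(nil,s(node(5,a,5)),a),nil,nil).
Bind Z := h(tup(nil,s(node(5,a,5)),a),nil,nil); no other remaining equation mentions Z. Substituting into the earlier binding gives Q := h(s(s(node(5,a,5))),h(tup(nil,s(node(5,a,5)),a),nil,nil),node(a,a,h(tup(nil,s(node(5,a,5)),a),nil,nil))).
Delete trivial equation 5 ≐ 5.
MGU = { Q -> h(s(s(node(5,a,5))),h(tup(nil,s(node(5,a,5)),a),nil,nil),node(a,a,h(tup(nil,s(node(5,a,5)),a),nil,nil))), X1 -> s(node(5,a,5)), P -> a, M -> tup(nil,s(node(5,a,5)),a), Z -> h(tup(nil,s(node(5,a,5)),a),nil,nil) }, so X1 -> s(node(5,a,5)).

s(node(5,a,5))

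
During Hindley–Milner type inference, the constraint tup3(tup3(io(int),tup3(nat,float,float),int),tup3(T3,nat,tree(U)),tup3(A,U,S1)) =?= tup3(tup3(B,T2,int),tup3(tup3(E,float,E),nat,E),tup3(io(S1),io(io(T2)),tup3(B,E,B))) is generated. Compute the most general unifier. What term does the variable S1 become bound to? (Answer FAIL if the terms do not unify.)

Decompose tup3/3: tup3(io(int),tup3(nat,float,float),int) =?= tup3(B,T2,int),  tup3(T3,nat,tree(U)) =?= tup3(tup3(E,float,E),nat,E),  tup3(A,U,S1) =?= tup3(io(S1),io(io(T2)),tup3(B,E,B)).
Decompose tup3/3: io(int) =?= B,  tup3(nat,float,float) =?= T2,  int =?= int.
Bind B := io(int); substituting into the one remaining equation that mentions B gives: tup3(A,U,S1) =?= tup3(io(S1),io(io(T2)),tup3(io(int),E,io(int))).
Bind T2 := tup3(nat,float,float); substituting into the one remaining equation that mentions T2 gives: tup3(A,U,S1) =?= tup3(io(S1),io(io(tup3(nat,float,float))),tup3(io(int),E,io(int))).
Delete trivial equation int =?= int.
Decompose tup3/3: T3 =?= tup3(E,float,E),  nat =?= nat,  tree(U) =?= E.
Bind T3 := tup3(E,float,E); no other remaining equation mentions T3.
Delete trivial equation nat =?= nat.
Bind E := tree(U); substituting into the remaining equation gives: tup3(A,U,S1) =?= tup3(io(S1),io(io(tup3(nat,float,float))),tup3(io(int),tree(U),io(int))). Substituting into the earlier binding gives T3 := tup3(tree(U),float,tree(U)).
Decompose tup3/3: A =?= io(S1),  U =?= io(io(tup3(nat,float,float))),  S1 =?= tup3(io(int),tree(U),io(int)).
Bind A := io(S1); no other remaining equation mentions A.
Bind U := io(io(tup3(nat,float,float))); substituting into the remaining equation gives: S1 =?= tup3(io(int),tree(io(io(tup3(nat,float,float)))),io(int)). Substituting into the earlier bindings gives T3 := tup3(tree(io(io(tup3(nat,float,float)))),float,tree(io(io(tup3(nat,float,float))))), E := tree(io(io(tup3(nat,float,float)))).
Bind S1 := tup3(io(int),tree(io(io(tup3(nat,float,float)))),io(int)). Substituting into the earlier binding gives A := io(tup3(io(int),tree(io(io(tup3(nat,float,float)))),io(int))).
MGU = { B ↦ io(int), T2 ↦ tup3(nat,float,float), T3 ↦ tup3(tree(io(io(tup3(nat,float,float)))),float,tree(io(io(tup3(nat,float,float))))), E ↦ tree(io(io(tup3(nat,float,float)))), A ↦ io(tup3(io(int),tree(io(io(tup3(nat,float,float)))),io(int))), U ↦ io(io(tup3(nat,float,float))), S1 ↦ tup3(io(int),tree(io(io(tup3(nat,float,float)))),io(int)) }, so S1 ↦ tup3(io(int),tree(io(io(tup3(nat,float,float)))),io(int)).

tup3(io(int),tree(io(io(tup3(nat,float,float)))),io(int))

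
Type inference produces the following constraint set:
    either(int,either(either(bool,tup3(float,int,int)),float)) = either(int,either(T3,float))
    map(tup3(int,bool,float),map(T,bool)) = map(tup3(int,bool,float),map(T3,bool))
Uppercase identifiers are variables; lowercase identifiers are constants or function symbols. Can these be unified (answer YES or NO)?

Decompose either/2: int = int,  either(either(bool,tup3(float,int,int)),float) = either(T3,float).
Delete trivial equation int = int.
Decompose either/2: either(bool,tup3(float,int,int)) = T3,  float = float.
Bind T3 := either(bool,tup3(float,int,int)); substituting into the one remaining equation that mentions T3 gives: map(tup3(int,bool,float),map(T,bool)) = map(tup3(int,bool,float),map(either(bool,tup3(float,int,int)),bool)).
Delete trivial equation float = float.
Decompose map/2: tup3(int,bool,float) = tup3(int,bool,float),  map(T,bool) = map(either(bool,tup3(float,int,int)),bool).
Delete trivial equation tup3(int,bool,float) = tup3(int,bool,float).
Decompose map/2: T = either(bool,tup3(float,int,int)),  bool = bool.
Bind T := either(bool,tup3(float,int,int)); no other remaining equation mentions T.
Delete trivial equation bool = bool.
No equations remain and no clash or occurs-check failure arose, so a unifier exists.

YES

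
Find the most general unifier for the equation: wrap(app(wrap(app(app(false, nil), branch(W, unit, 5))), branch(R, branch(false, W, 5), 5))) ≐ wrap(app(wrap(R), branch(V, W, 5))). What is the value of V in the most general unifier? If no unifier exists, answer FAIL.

Decompose wrap/1: app(wrap(app(app(false, nil), branch(W, unit, 5))), branch(R, branch(false, W, 5), 5)) ≐ app(wrap(R), branch(V, W, 5)).
Decompose app/2: wrap(app(app(false, nil), branch(W, unit, 5))) ≐ wrap(R),  branch(R, branch(false, W, 5), 5) ≐ branch(V, W, 5).
Decompose wrap/1: app(app(false, nil), branch(W, unit, 5)) ≐ R.
Bind R := app(app(false, nil), branch(W, unit, 5)); substituting into the remaining equation gives: branch(app(app(false, nil), branch(W, unit, 5)), branch(false, W, 5), 5) ≐ branch(V, W, 5).
Decompose branch/3: app(app(false, nil), branch(W, unit, 5)) ≐ V,  branch(false, W, 5) ≐ W,  5 ≐ 5.
Bind V := app(app(false, nil), branch(W, unit, 5)); no other remaining equation mentions V.
Occurs check fails: W occurs in branch(false, W, 5); the equation W ≐ branch(false, W, 5) has no finite solution.

FAIL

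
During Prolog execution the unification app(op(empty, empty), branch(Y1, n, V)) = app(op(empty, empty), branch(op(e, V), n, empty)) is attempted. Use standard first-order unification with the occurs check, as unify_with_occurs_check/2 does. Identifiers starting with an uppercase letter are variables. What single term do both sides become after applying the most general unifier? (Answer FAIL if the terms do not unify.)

app(op(empty, empty), branch(op(e, empty), n, empty))

Decompose app/2: op(empty, empty) = op(empty, empty),  branch(Y1, n, V) = branch(op(e, V), n, empty).
Delete trivial equation op(empty, empty) = op(empty, empty).
Decompose branch/3: Y1 = op(e, V),  n = n,  V = empty.
Bind Y1 := op(e, V); no other remaining equation mentions Y1.
Delete trivial equation n = n.
Bind V := empty. Substituting into the earlier binding gives Y1 := op(e, empty).
Applying the MGU to either side gives app(op(empty, empty), branch(op(e, empty), n, empty)).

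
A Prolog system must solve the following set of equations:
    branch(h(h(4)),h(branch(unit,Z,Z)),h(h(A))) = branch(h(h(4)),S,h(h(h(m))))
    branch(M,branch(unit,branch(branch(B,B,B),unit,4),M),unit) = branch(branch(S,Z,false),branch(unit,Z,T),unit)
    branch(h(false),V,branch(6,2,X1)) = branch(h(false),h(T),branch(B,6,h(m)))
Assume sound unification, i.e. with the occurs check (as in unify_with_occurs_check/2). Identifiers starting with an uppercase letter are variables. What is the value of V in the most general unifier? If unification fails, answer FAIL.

Decompose branch/3: h(h(4)) = h(h(4)),  h(branch(unit,Z,Z)) = S,  h(h(A)) = h(h(h(m))).
Delete trivial equation h(h(4)) = h(h(4)).
Bind S := h(branch(unit,Z,Z)); substituting into the one remaining equation that mentions S gives: branch(M,branch(unit,branch(branch(B,B,B),unit,4),M),unit) = branch(branch(h(branch(unit,Z,Z)),Z,false),branch(unit,Z,T),unit).
Decompose h/1: h(A) = h(h(m)).
Decompose h/1: A = h(m).
Bind A := h(m); no other remaining equation mentions A.
Decompose branch/3: M = branch(h(branch(unit,Z,Z)),Z,false),  branch(unit,branch(branch(B,B,B),unit,4),M) = branch(unit,Z,T),  unit = unit.
Bind M := branch(h(branch(unit,Z,Z)),Z,false); substituting into the one remaining equation that mentions M gives: branch(unit,branch(branch(B,B,B),unit,4),branch(h(branch(unit,Z,Z)),Z,false)) = branch(unit,Z,T).
Decompose branch/3: unit = unit,  branch(branch(B,B,B),unit,4) = Z,  branch(h(branch(unit,Z,Z)),Z,false) = T.
Delete trivial equation unit = unit.
Bind Z := branch(branch(B,B,B),unit,4); substituting into the one remaining equation that mentions Z gives: branch(h(branch(unit,branch(branch(B,B,B),unit,4),branch(branch(B,B,B),unit,4))),branch(branch(B,B,B),unit,4),false) = T. Substituting into the earlier bindings gives S := h(branch(unit,branch(branch(B,B,B),unit,4),branch(branch(B,B,B),unit,4))), M := branch(h(branch(unit,branch(branch(B,B,B),unit,4),branch(branch(B,B,B),unit,4))),branch(branch(B,B,B),unit,4),false).
Bind T := branch(h(branch(unit,branch(branch(B,B,B),unit,4),branch(branch(B,B,B),unit,4))),branch(branch(B,B,B),unit,4),false); substituting into the one remaining equation that mentions T gives: branch(h(false),V,branch(6,2,X1)) = branch(h(false),h(branch(h(branch(unit,branch(branch(B,B,B),unit,4),branch(branch(B,B,B),unit,4))),branch(branch(B,B,B),unit,4),false)),branch(B,6,h(m))).
Delete trivial equation unit = unit.
Decompose branch/3: h(false) = h(false),  V = h(branch(h(branch(unit,branch(branch(B,B,B),unit,4),branch(branch(B,B,B),unit,4))),branch(branch(B,B,B),unit,4),false)),  branch(6,2,X1) = branch(B,6,h(m)).
Delete trivial equation h(false) = h(false).
Bind V := h(branch(h(branch(unit,branch(branch(B,B,B),unit,4),branch(branch(B,B,B),unit,4))),branch(branch(B,B,B),unit,4),false)); no other remaining equation mentions V.
Decompose branch/3: 6 = B,  2 = 6,  X1 = h(m).
Bind B := 6; no other remaining equation mentions B. Substituting into the earlier bindings gives S := h(branch(unit,branch(branch(6,6,6),unit,4),branch(branch(6,6,6),unit,4))), M := branch(h(branch(unit,branch(branch(6,6,6),unit,4),branch(branch(6,6,6),unit,4))),branch(branch(6,6,6),unit,4),false), Z := branch(branch(6,6,6),unit,4), T := branch(h(branch(unit,branch(branch(6,6,6),unit,4),branch(branch(6,6,6),unit,4))),branch(branch(6,6,6),unit,4),false), V := h(branch(h(branch(unit,branch(branch(6,6,6),unit,4),branch(branch(6,6,6),unit,4))),branch(branch(6,6,6),unit,4),false)).
Clash: constants 2 and 6 differ; no unifier exists.

FAIL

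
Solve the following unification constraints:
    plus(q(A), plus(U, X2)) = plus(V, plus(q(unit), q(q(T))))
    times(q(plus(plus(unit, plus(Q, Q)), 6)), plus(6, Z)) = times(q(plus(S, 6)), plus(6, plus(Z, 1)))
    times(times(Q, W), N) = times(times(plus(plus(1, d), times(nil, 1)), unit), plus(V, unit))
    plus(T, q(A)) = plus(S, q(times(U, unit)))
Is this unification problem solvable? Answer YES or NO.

Decompose plus/2: q(A) = V,  plus(U, X2) = plus(q(unit), q(q(T))).
Bind V := q(A); substituting into the one remaining equation that mentions V gives: times(times(Q, W), N) = times(times(plus(plus(1, d), times(nil, 1)), unit), plus(q(A), unit)).
Decompose plus/2: U = q(unit),  X2 = q(q(T)).
Bind U := q(unit); substituting into the one remaining equation that mentions U gives: plus(T, q(A)) = plus(S, q(times(q(unit), unit))).
Bind X2 := q(q(T)); no other remaining equation mentions X2.
Decompose times/2: q(plus(plus(unit, plus(Q, Q)), 6)) = q(plus(S, 6)),  plus(6, Z) = plus(6, plus(Z, 1)).
Decompose q/1: plus(plus(unit, plus(Q, Q)), 6) = plus(S, 6).
Decompose plus/2: plus(unit, plus(Q, Q)) = S,  6 = 6.
Bind S := plus(unit, plus(Q, Q)); substituting into the one remaining equation that mentions S gives: plus(T, q(A)) = plus(plus(unit, plus(Q, Q)), q(times(q(unit), unit))).
Delete trivial equation 6 = 6.
Decompose plus/2: 6 = 6,  Z = plus(Z, 1).
Delete trivial equation 6 = 6.
Occurs check fails: Z occurs in plus(Z, 1); the equation Z = plus(Z, 1) has no finite solution.

NO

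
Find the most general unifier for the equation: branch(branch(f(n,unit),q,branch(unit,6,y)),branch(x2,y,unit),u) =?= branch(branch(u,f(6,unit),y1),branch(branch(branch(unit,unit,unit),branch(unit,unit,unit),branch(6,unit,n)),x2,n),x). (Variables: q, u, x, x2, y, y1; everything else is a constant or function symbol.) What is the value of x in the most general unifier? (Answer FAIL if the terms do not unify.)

Decompose branch/3: branch(f(n,unit),q,branch(unit,6,y)) =?= branch(u,f(6,unit),y1),  branch(x2,y,unit) =?= branch(branch(branch(unit,unit,unit),branch(unit,unit,unit),branch(6,unit,n)),x2,n),  u =?= x.
Decompose branch/3: f(n,unit) =?= u,  q =?= f(6,unit),  branch(unit,6,y) =?= y1.
Bind u := f(n,unit); substituting into the one remaining equation that mentions u gives: f(n,unit) =?= x.
Bind q := f(6,unit); no other remaining equation mentions q.
Bind y1 := branch(unit,6,y); no other remaining equation mentions y1.
Decompose branch/3: x2 =?= branch(branch(unit,unit,unit),branch(unit,unit,unit),branch(6,unit,n)),  y =?= x2,  unit =?= n.
Bind x2 := branch(branch(unit,unit,unit),branch(unit,unit,unit),branch(6,unit,n)); substituting into the one remaining equation that mentions x2 gives: y =?= branch(branch(unit,unit,unit),branch(unit,unit,unit),branch(6,unit,n)).
Bind y := branch(branch(unit,unit,unit),branch(unit,unit,unit),branch(6,unit,n)); no other remaining equation mentions y. Substituting into the earlier binding gives y1 := branch(unit,6,branch(branch(unit,unit,unit),branch(unit,unit,unit),branch(6,unit,n))).
Clash: constants unit and n differ; no unifier exists.

FAIL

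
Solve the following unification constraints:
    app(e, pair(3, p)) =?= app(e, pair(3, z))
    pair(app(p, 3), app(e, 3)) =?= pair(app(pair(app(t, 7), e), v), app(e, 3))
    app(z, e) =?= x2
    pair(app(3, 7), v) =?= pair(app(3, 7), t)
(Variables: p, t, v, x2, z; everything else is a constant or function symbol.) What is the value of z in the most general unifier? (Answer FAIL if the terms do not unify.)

pair(app(3, 7), e)

Decompose app/2: e =?= e,  pair(3, p) =?= pair(3, z).
Delete trivial equation e =?= e.
Decompose pair/2: 3 =?= 3,  p =?= z.
Delete trivial equation 3 =?= 3.
Bind p := z; substituting into the one remaining equation that mentions p gives: pair(app(z, 3), app(e, 3)) =?= pair(app(pair(app(t, 7), e), v), app(e, 3)).
Decompose pair/2: app(z, 3) =?= app(pair(app(t, 7), e), v),  app(e, 3) =?= app(e, 3).
Decompose app/2: z =?= pair(app(t, 7), e),  3 =?= v.
Bind z := pair(app(t, 7), e); substituting into the one remaining equation that mentions z gives: app(pair(app(t, 7), e), e) =?= x2. Substituting into the earlier binding gives p := pair(app(t, 7), e).
Bind v := 3; substituting into the one remaining equation that mentions v gives: pair(app(3, 7), 3) =?= pair(app(3, 7), t).
Delete trivial equation app(e, 3) =?= app(e, 3).
Bind x2 := app(pair(app(t, 7), e), e); no other remaining equation mentions x2.
Decompose pair/2: app(3, 7) =?= app(3, 7),  3 =?= t.
Delete trivial equation app(3, 7) =?= app(3, 7).
Bind t := 3. Substituting into the earlier bindings gives p := pair(app(3, 7), e), z := pair(app(3, 7), e), x2 := app(pair(app(3, 7), e), e).
MGU = { p ↦ pair(app(3, 7), e), z ↦ pair(app(3, 7), e), v ↦ 3, x2 ↦ app(pair(app(3, 7), e), e), t ↦ 3 }, so z ↦ pair(app(3, 7), e).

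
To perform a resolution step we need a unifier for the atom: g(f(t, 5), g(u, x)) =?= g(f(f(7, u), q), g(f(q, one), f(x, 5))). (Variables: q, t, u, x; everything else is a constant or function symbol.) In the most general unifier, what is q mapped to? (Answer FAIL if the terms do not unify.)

FAIL

Decompose g/2: f(t, 5) =?= f(f(7, u), q),  g(u, x) =?= g(f(q, one), f(x, 5)).
Decompose f/2: t =?= f(7, u),  5 =?= q.
Bind t := f(7, u); no other remaining equation mentions t.
Bind q := 5; substituting into the remaining equation gives: g(u, x) =?= g(f(5, one), f(x, 5)).
Decompose g/2: u =?= f(5, one),  x =?= f(x, 5).
Bind u := f(5, one); no other remaining equation mentions u. Substituting into the earlier binding gives t := f(7, f(5, one)).
Occurs check fails: x occurs in f(x, 5); the equation x =?= f(x, 5) has no finite solution.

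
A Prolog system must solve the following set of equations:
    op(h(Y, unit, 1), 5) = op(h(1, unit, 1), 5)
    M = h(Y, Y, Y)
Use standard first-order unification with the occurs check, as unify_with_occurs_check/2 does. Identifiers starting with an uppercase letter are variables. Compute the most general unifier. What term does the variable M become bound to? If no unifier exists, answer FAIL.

Decompose op/2: h(Y, unit, 1) = h(1, unit, 1),  5 = 5.
Decompose h/3: Y = 1,  unit = unit,  1 = 1.
Bind Y := 1; substituting into the one remaining equation that mentions Y gives: M = h(1, 1, 1).
Delete trivial equation unit = unit.
Delete trivial equation 1 = 1.
Delete trivial equation 5 = 5.
Bind M := h(1, 1, 1).
MGU = { Y ↦ 1, M ↦ h(1, 1, 1) }, so M ↦ h(1, 1, 1).

h(1, 1, 1)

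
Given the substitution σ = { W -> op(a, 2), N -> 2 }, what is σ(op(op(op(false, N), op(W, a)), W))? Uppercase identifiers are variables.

Replace each occurrence of W with op(a, 2).
Replace each occurrence of N with 2.
Result: op(op(op(false, 2), op(op(a, 2), a)), op(a, 2)).

op(op(op(false, 2), op(op(a, 2), a)), op(a, 2))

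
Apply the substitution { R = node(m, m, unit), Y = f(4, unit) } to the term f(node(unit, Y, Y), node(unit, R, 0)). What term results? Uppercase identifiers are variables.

Replace each occurrence of R with node(m, m, unit).
Replace each occurrence of Y with f(4, unit).
Result: f(node(unit, f(4, unit), f(4, unit)), node(unit, node(m, m, unit), 0)).

f(node(unit, f(4, unit), f(4, unit)), node(unit, node(m, m, unit), 0))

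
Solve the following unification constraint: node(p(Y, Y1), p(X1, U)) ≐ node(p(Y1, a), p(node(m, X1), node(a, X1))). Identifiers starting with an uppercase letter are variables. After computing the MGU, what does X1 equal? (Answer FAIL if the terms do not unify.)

Decompose node/2: p(Y, Y1) ≐ p(Y1, a),  p(X1, U) ≐ p(node(m, X1), node(a, X1)).
Decompose p/2: Y ≐ Y1,  Y1 ≐ a.
Bind Y := Y1; no other remaining equation mentions Y.
Bind Y1 := a; no other remaining equation mentions Y1. Substituting into the earlier binding gives Y := a.
Decompose p/2: X1 ≐ node(m, X1),  U ≐ node(a, X1).
Occurs check fails: X1 occurs in node(m, X1); the equation X1 ≐ node(m, X1) has no finite solution.

FAIL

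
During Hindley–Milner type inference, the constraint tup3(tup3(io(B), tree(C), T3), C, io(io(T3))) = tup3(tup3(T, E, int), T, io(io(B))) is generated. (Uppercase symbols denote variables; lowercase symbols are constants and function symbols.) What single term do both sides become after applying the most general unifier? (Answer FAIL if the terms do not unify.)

tup3(tup3(io(int), tree(io(int)), int), io(int), io(io(int)))

Decompose tup3/3: tup3(io(B), tree(C), T3) = tup3(T, E, int),  C = T,  io(io(T3)) = io(io(B)).
Decompose tup3/3: io(B) = T,  tree(C) = E,  T3 = int.
Bind T := io(B); substituting into the one remaining equation that mentions T gives: C = io(B).
Bind E := tree(C); no other remaining equation mentions E.
Bind T3 := int; substituting into the one remaining equation that mentions T3 gives: io(io(int)) = io(io(B)).
Bind C := io(B); no other remaining equation mentions C. Substituting into the earlier binding gives E := tree(io(B)).
Decompose io/1: io(int) = io(B).
Decompose io/1: int = B.
Bind B := int. Substituting into the earlier bindings gives T := io(int), E := tree(io(int)), C := io(int).
Applying the MGU to either side gives tup3(tup3(io(int), tree(io(int)), int), io(int), io(io(int))).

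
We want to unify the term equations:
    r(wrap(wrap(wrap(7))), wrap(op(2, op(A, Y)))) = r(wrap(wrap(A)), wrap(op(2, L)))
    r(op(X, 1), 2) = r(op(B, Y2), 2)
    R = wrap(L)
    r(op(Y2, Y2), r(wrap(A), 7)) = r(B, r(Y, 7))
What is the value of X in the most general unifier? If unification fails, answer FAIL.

op(1, 1)

Decompose r/2: wrap(wrap(wrap(7))) = wrap(wrap(A)),  wrap(op(2, op(A, Y))) = wrap(op(2, L)).
Decompose wrap/1: wrap(wrap(7)) = wrap(A).
Decompose wrap/1: wrap(7) = A.
Bind A := wrap(7); substituting into the 2 remaining equations that mention A gives: wrap(op(2, op(wrap(7), Y))) = wrap(op(2, L)),  r(op(Y2, Y2), r(wrap(wrap(7)), 7)) = r(B, r(Y, 7)).
Decompose wrap/1: op(2, op(wrap(7), Y)) = op(2, L).
Decompose op/2: 2 = 2,  op(wrap(7), Y) = L.
Delete trivial equation 2 = 2.
Bind L := op(wrap(7), Y); substituting into the one remaining equation that mentions L gives: R = wrap(op(wrap(7), Y)).
Decompose r/2: op(X, 1) = op(B, Y2),  2 = 2.
Decompose op/2: X = B,  1 = Y2.
Bind X := B; no other remaining equation mentions X.
Bind Y2 := 1; substituting into the one remaining equation that mentions Y2 gives: r(op(1, 1), r(wrap(wrap(7)), 7)) = r(B, r(Y, 7)).
Delete trivial equation 2 = 2.
Bind R := wrap(op(wrap(7), Y)); no other remaining equation mentions R.
Decompose r/2: op(1, 1) = B,  r(wrap(wrap(7)), 7) = r(Y, 7).
Bind B := op(1, 1); no other remaining equation mentions B. Substituting into the earlier binding gives X := op(1, 1).
Decompose r/2: wrap(wrap(7)) = Y,  7 = 7.
Bind Y := wrap(wrap(7)); no other remaining equation mentions Y. Substituting into the earlier bindings gives L := op(wrap(7), wrap(wrap(7))), R := wrap(op(wrap(7), wrap(wrap(7)))).
Delete trivial equation 7 = 7.
MGU = { A -> wrap(7), L -> op(wrap(7), wrap(wrap(7))), X -> op(1, 1), Y2 -> 1, R -> wrap(op(wrap(7), wrap(wrap(7)))), B -> op(1, 1), Y -> wrap(wrap(7)) }, so X -> op(1, 1).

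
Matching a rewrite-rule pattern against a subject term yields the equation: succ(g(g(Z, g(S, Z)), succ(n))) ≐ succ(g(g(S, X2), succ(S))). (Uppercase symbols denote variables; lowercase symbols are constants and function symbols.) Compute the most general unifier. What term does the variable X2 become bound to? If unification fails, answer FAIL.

g(n, n)

Decompose succ/1: g(g(Z, g(S, Z)), succ(n)) ≐ g(g(S, X2), succ(S)).
Decompose g/2: g(Z, g(S, Z)) ≐ g(S, X2),  succ(n) ≐ succ(S).
Decompose g/2: Z ≐ S,  g(S, Z) ≐ X2.
Bind Z := S; substituting into the one remaining equation that mentions Z gives: g(S, S) ≐ X2.
Bind X2 := g(S, S); no other remaining equation mentions X2.
Decompose succ/1: n ≐ S.
Bind S := n. Substituting into the earlier bindings gives Z := n, X2 := g(n, n).
MGU = { Z -> n, X2 -> g(n, n), S -> n }, so X2 -> g(n, n).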